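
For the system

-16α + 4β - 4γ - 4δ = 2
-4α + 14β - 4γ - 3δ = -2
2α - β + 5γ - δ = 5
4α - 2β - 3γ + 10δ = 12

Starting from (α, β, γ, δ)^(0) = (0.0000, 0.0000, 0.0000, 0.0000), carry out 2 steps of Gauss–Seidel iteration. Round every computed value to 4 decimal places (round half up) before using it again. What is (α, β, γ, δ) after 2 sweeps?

Iteration 1:
  α = (2 - (4)·0.0000 - (-4)·0.0000 - (-4)·0.0000) / (-16) = -0.1250
  β = (-2 - (-4)·-0.1250 - (-4)·0.0000 - (-3)·0.0000) / (14) = -0.1786
  γ = (5 - (2)·-0.1250 - (-1)·-0.1786 - (-1)·0.0000) / (5) = 1.0143
  δ = (12 - (4)·-0.1250 - (-2)·-0.1786 - (-3)·1.0143) / (10) = 1.5186
Iteration 2:
  α = (2 - (4)·-0.1786 - (-4)·1.0143 - (-4)·1.5186) / (-16) = -0.8029
  β = (-2 - (-4)·-0.8029 - (-4)·1.0143 - (-3)·1.5186) / (14) = 0.2430
  γ = (5 - (2)·-0.8029 - (-1)·0.2430 - (-1)·1.5186) / (5) = 1.6735
  δ = (12 - (4)·-0.8029 - (-2)·0.2430 - (-3)·1.6735) / (10) = 2.0718

(-0.8029, 0.2430, 1.6735, 2.0718)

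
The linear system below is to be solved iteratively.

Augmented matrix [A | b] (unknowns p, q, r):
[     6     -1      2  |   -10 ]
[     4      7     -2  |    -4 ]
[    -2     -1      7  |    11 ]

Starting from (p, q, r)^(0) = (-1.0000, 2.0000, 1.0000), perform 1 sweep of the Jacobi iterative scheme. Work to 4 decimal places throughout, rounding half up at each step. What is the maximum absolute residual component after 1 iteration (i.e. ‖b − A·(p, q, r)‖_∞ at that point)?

3.8097

Iteration 1:
  p = (-10 - (-1)·2.0000 - (2)·1.0000) / (6) = -1.6667
  q = (-4 - (4)·-1.0000 - (-2)·1.0000) / (7) = 0.2857
  r = (11 - (-2)·-1.0000 - (-1)·2.0000) / (7) = 1.5714
Residual b − A·x = (-2.8569, 3.8097, -3.0475); ∞-norm = 3.8097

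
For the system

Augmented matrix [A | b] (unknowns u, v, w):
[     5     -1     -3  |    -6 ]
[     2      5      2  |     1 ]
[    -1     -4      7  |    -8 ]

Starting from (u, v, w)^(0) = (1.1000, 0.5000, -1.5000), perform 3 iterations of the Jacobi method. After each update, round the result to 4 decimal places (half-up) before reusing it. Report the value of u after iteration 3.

-1.6777

Iteration 1:
  u = (-6 - (-1)·0.5000 - (-3)·-1.5000) / (5) = -2.0000
  v = (1 - (2)·1.1000 - (2)·-1.5000) / (5) = 0.3600
  w = (-8 - (-1)·1.1000 - (-4)·0.5000) / (7) = -0.7000
Iteration 2:
  u = (-6 - (-1)·0.3600 - (-3)·-0.7000) / (5) = -1.5480
  v = (1 - (2)·-2.0000 - (2)·-0.7000) / (5) = 1.2800
  w = (-8 - (-1)·-2.0000 - (-4)·0.3600) / (7) = -1.2229
Iteration 3:
  u = (-6 - (-1)·1.2800 - (-3)·-1.2229) / (5) = -1.6777
  v = (1 - (2)·-1.5480 - (2)·-1.2229) / (5) = 1.3084
  w = (-8 - (-1)·-1.5480 - (-4)·1.2800) / (7) = -0.6326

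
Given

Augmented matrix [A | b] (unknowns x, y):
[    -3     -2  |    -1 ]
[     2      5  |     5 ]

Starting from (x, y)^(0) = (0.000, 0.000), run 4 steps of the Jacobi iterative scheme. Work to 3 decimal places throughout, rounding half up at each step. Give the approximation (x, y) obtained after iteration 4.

(-0.422, 1.098)

Iteration 1:
  x = (-1 - (-2)·0.000) / (-3) = 0.333
  y = (5 - (2)·0.000) / (5) = 1.000
Iteration 2:
  x = (-1 - (-2)·1.000) / (-3) = -0.333
  y = (5 - (2)·0.333) / (5) = 0.867
Iteration 3:
  x = (-1 - (-2)·0.867) / (-3) = -0.245
  y = (5 - (2)·-0.333) / (5) = 1.133
Iteration 4:
  x = (-1 - (-2)·1.133) / (-3) = -0.422
  y = (5 - (2)·-0.245) / (5) = 1.098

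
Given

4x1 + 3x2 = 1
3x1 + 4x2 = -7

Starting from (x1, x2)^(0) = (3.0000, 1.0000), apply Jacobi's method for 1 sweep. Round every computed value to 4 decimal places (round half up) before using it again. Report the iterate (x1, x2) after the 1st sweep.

(-0.5000, -4.0000)

Iteration 1:
  x1 = (1 - (3)·1.0000) / (4) = -0.5000
  x2 = (-7 - (3)·3.0000) / (4) = -4.0000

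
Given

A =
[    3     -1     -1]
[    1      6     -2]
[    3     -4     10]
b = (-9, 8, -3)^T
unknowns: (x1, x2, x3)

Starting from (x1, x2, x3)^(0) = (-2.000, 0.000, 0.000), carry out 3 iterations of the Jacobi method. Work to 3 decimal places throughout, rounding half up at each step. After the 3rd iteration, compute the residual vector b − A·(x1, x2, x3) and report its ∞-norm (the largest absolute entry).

0.591

Iteration 1:
  x1 = (-9 - (-1)·0.000 - (-1)·0.000) / (3) = -3.000
  x2 = (8 - (1)·-2.000 - (-2)·0.000) / (6) = 1.667
  x3 = (-3 - (3)·-2.000 - (-4)·0.000) / (10) = 0.300
Iteration 2:
  x1 = (-9 - (-1)·1.667 - (-1)·0.300) / (3) = -2.344
  x2 = (8 - (1)·-3.000 - (-2)·0.300) / (6) = 1.933
  x3 = (-3 - (3)·-3.000 - (-4)·1.667) / (10) = 1.267
Iteration 3:
  x1 = (-9 - (-1)·1.933 - (-1)·1.267) / (3) = -1.933
  x2 = (8 - (1)·-2.344 - (-2)·1.267) / (6) = 2.146
  x3 = (-3 - (3)·-2.344 - (-4)·1.933) / (10) = 1.176
Residual b − A·x = (0.121, -0.591, -0.377); ∞-norm = 0.591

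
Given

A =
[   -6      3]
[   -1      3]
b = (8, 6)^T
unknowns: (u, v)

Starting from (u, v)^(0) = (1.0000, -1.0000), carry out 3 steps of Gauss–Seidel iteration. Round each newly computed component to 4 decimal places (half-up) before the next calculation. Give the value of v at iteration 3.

Iteration 1:
  u = (8 - (3)·-1.0000) / (-6) = -1.8333
  v = (6 - (-1)·-1.8333) / (3) = 1.3889
Iteration 2:
  u = (8 - (3)·1.3889) / (-6) = -0.6389
  v = (6 - (-1)·-0.6389) / (3) = 1.7870
Iteration 3:
  u = (8 - (3)·1.7870) / (-6) = -0.4398
  v = (6 - (-1)·-0.4398) / (3) = 1.8534

1.8534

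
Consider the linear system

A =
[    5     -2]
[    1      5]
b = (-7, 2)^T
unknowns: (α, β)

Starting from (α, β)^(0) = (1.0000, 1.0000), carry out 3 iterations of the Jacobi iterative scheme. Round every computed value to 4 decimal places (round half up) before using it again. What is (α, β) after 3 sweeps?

Iteration 1:
  α = (-7 - (-2)·1.0000) / (5) = -1.0000
  β = (2 - (1)·1.0000) / (5) = 0.2000
Iteration 2:
  α = (-7 - (-2)·0.2000) / (5) = -1.3200
  β = (2 - (1)·-1.0000) / (5) = 0.6000
Iteration 3:
  α = (-7 - (-2)·0.6000) / (5) = -1.1600
  β = (2 - (1)·-1.3200) / (5) = 0.6640

(-1.1600, 0.6640)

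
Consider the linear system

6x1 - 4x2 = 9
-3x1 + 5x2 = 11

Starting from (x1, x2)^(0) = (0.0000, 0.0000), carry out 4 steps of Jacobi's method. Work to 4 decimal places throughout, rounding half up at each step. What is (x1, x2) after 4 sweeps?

Iteration 1:
  x1 = (9 - (-4)·0.0000) / (6) = 1.5000
  x2 = (11 - (-3)·0.0000) / (5) = 2.2000
Iteration 2:
  x1 = (9 - (-4)·2.2000) / (6) = 2.9667
  x2 = (11 - (-3)·1.5000) / (5) = 3.1000
Iteration 3:
  x1 = (9 - (-4)·3.1000) / (6) = 3.5667
  x2 = (11 - (-3)·2.9667) / (5) = 3.9800
Iteration 4:
  x1 = (9 - (-4)·3.9800) / (6) = 4.1533
  x2 = (11 - (-3)·3.5667) / (5) = 4.3400

(4.1533, 4.3400)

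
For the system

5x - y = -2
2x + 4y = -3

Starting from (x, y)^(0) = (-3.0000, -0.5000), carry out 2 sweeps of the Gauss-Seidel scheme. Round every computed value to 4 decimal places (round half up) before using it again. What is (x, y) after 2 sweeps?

(-0.5000, -0.5000)

Iteration 1:
  x = (-2 - (-1)·-0.5000) / (5) = -0.5000
  y = (-3 - (2)·-0.5000) / (4) = -0.5000
Iteration 2:
  x = (-2 - (-1)·-0.5000) / (5) = -0.5000
  y = (-3 - (2)·-0.5000) / (4) = -0.5000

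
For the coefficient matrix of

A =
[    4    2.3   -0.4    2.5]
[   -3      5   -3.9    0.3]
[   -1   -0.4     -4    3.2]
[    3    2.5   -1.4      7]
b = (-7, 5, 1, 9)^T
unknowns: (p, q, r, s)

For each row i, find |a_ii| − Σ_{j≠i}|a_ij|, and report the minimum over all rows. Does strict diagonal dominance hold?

row 1: |4| − (2.3+0.4+2.5) = -1.2
row 2: |5| − (3+3.9+0.3) = -2.2
row 3: |-4| − (1+0.4+3.2) = -0.6
row 4: |7| − (3+2.5+1.4) = 0.1
minimum over rows = -2.2 → not strictly diagonally dominant

-2.2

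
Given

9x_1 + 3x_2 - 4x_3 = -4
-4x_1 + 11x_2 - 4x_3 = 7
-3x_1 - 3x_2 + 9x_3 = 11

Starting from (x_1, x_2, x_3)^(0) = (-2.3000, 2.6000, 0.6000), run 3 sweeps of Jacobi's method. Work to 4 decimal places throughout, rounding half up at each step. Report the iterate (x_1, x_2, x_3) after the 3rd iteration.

Iteration 1:
  x_1 = (-4 - (3)·2.6000 - (-4)·0.6000) / (9) = -1.0444
  x_2 = (7 - (-4)·-2.3000 - (-4)·0.6000) / (11) = 0.0182
  x_3 = (11 - (-3)·-2.3000 - (-3)·2.6000) / (9) = 1.3222
Iteration 2:
  x_1 = (-4 - (3)·0.0182 - (-4)·1.3222) / (9) = 0.1371
  x_2 = (7 - (-4)·-1.0444 - (-4)·1.3222) / (11) = 0.7374
  x_3 = (11 - (-3)·-1.0444 - (-3)·0.0182) / (9) = 0.8802
Iteration 3:
  x_1 = (-4 - (3)·0.7374 - (-4)·0.8802) / (9) = -0.2990
  x_2 = (7 - (-4)·0.1371 - (-4)·0.8802) / (11) = 1.0063
  x_3 = (11 - (-3)·0.1371 - (-3)·0.7374) / (9) = 1.5137

(-0.2990, 1.0063, 1.5137)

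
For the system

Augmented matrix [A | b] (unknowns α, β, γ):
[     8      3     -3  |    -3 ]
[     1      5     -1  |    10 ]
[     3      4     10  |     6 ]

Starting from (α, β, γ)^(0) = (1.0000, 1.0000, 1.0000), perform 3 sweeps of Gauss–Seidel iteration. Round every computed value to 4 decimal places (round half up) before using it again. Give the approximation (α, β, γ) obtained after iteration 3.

(-1.1695, 2.2544, 0.0491)

Iteration 1:
  α = (-3 - (3)·1.0000 - (-3)·1.0000) / (8) = -0.3750
  β = (10 - (1)·-0.3750 - (-1)·1.0000) / (5) = 2.2750
  γ = (6 - (3)·-0.3750 - (4)·2.2750) / (10) = -0.1975
Iteration 2:
  α = (-3 - (3)·2.2750 - (-3)·-0.1975) / (8) = -1.3022
  β = (10 - (1)·-1.3022 - (-1)·-0.1975) / (5) = 2.2209
  γ = (6 - (3)·-1.3022 - (4)·2.2209) / (10) = 0.1023
Iteration 3:
  α = (-3 - (3)·2.2209 - (-3)·0.1023) / (8) = -1.1695
  β = (10 - (1)·-1.1695 - (-1)·0.1023) / (5) = 2.2544
  γ = (6 - (3)·-1.1695 - (4)·2.2544) / (10) = 0.0491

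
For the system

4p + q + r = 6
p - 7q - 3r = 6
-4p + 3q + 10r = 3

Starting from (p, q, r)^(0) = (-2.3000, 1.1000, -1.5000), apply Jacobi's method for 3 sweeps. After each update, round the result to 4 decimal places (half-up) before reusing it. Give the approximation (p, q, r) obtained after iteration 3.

Iteration 1:
  p = (6 - (1)·1.1000 - (1)·-1.5000) / (4) = 1.6000
  q = (6 - (1)·-2.3000 - (-3)·-1.5000) / (-7) = -0.5429
  r = (3 - (-4)·-2.3000 - (3)·1.1000) / (10) = -0.9500
Iteration 2:
  p = (6 - (1)·-0.5429 - (1)·-0.9500) / (4) = 1.8732
  q = (6 - (1)·1.6000 - (-3)·-0.9500) / (-7) = -0.2214
  r = (3 - (-4)·1.6000 - (3)·-0.5429) / (10) = 1.1029
Iteration 3:
  p = (6 - (1)·-0.2214 - (1)·1.1029) / (4) = 1.2796
  q = (6 - (1)·1.8732 - (-3)·1.1029) / (-7) = -1.0622
  r = (3 - (-4)·1.8732 - (3)·-0.2214) / (10) = 1.1157

(1.2796, -1.0622, 1.1157)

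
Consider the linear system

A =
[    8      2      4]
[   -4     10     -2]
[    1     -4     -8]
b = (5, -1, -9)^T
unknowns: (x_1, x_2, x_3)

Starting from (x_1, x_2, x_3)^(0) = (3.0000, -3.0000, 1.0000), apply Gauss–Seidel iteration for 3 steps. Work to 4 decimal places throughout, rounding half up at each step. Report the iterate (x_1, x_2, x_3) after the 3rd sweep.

Iteration 1:
  x_1 = (5 - (2)·-3.0000 - (4)·1.0000) / (8) = 0.8750
  x_2 = (-1 - (-4)·0.8750 - (-2)·1.0000) / (10) = 0.4500
  x_3 = (-9 - (1)·0.8750 - (-4)·0.4500) / (-8) = 1.0094
Iteration 2:
  x_1 = (5 - (2)·0.4500 - (4)·1.0094) / (8) = 0.0078
  x_2 = (-1 - (-4)·0.0078 - (-2)·1.0094) / (10) = 0.1050
  x_3 = (-9 - (1)·0.0078 - (-4)·0.1050) / (-8) = 1.0735
Iteration 3:
  x_1 = (5 - (2)·0.1050 - (4)·1.0735) / (8) = 0.0620
  x_2 = (-1 - (-4)·0.0620 - (-2)·1.0735) / (10) = 0.1395
  x_3 = (-9 - (1)·0.0620 - (-4)·0.1395) / (-8) = 1.0630

(0.0620, 0.1395, 1.0630)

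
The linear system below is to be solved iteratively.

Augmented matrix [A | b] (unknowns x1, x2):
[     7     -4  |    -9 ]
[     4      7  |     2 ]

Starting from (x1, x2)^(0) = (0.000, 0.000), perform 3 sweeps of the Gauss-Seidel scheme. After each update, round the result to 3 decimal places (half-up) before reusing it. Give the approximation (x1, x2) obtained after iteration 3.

(-0.893, 0.796)

Iteration 1:
  x1 = (-9 - (-4)·0.000) / (7) = -1.286
  x2 = (2 - (4)·-1.286) / (7) = 1.021
Iteration 2:
  x1 = (-9 - (-4)·1.021) / (7) = -0.702
  x2 = (2 - (4)·-0.702) / (7) = 0.687
Iteration 3:
  x1 = (-9 - (-4)·0.687) / (7) = -0.893
  x2 = (2 - (4)·-0.893) / (7) = 0.796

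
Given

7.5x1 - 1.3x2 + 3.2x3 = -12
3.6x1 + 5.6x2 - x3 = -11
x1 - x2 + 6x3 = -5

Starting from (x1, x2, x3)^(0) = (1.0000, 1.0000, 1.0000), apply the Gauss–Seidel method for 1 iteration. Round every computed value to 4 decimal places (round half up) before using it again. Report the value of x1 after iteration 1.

-1.8533

Iteration 1:
  x1 = (-12 - (-1.3)·1.0000 - (3.2)·1.0000) / (7.5) = -1.8533
  x2 = (-11 - (3.6)·-1.8533 - (-1)·1.0000) / (5.6) = -0.5943
  x3 = (-5 - (1)·-1.8533 - (-1)·-0.5943) / (6) = -0.6235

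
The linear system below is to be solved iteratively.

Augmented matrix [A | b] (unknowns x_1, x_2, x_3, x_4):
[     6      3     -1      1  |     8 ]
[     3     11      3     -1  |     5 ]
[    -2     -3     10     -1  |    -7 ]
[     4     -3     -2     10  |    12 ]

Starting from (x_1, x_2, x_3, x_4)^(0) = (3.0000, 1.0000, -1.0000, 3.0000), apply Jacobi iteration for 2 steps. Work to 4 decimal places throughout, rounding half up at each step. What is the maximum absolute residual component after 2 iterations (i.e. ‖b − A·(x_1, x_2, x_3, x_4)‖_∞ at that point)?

6.4742

Iteration 1:
  x_1 = (8 - (3)·1.0000 - (-1)·-1.0000 - (1)·3.0000) / (6) = 0.1667
  x_2 = (5 - (3)·3.0000 - (3)·-1.0000 - (-1)·3.0000) / (11) = 0.1818
  x_3 = (-7 - (-2)·3.0000 - (-3)·1.0000 - (-1)·3.0000) / (10) = 0.5000
  x_4 = (12 - (4)·3.0000 - (-3)·1.0000 - (-2)·-1.0000) / (10) = 0.1000
Iteration 2:
  x_1 = (8 - (3)·0.1818 - (-1)·0.5000 - (1)·0.1000) / (6) = 1.3091
  x_2 = (5 - (3)·0.1667 - (3)·0.5000 - (-1)·0.1000) / (11) = 0.2818
  x_3 = (-7 - (-2)·0.1667 - (-3)·0.1818 - (-1)·0.1000) / (10) = -0.6021
  x_4 = (12 - (4)·0.1667 - (-3)·0.1818 - (-2)·0.5000) / (10) = 1.2879
Residual b − A·x = (-2.5900, 1.0671, 3.7725, -6.4742); ∞-norm = 6.4742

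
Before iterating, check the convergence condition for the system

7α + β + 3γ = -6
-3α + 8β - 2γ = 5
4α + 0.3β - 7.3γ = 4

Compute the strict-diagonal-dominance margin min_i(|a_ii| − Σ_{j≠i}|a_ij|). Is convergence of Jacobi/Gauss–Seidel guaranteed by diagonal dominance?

3

row 1: |7| − (1+3) = 3
row 2: |8| − (3+2) = 3
row 3: |-7.3| − (4+0.3) = 3
minimum over rows = 3 → strictly diagonally dominant (convergence guaranteed)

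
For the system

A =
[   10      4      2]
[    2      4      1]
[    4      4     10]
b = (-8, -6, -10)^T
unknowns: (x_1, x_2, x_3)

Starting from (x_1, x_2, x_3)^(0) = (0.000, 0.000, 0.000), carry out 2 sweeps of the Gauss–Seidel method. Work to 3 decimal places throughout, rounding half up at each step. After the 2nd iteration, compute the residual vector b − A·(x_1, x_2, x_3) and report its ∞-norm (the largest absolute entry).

Iteration 1:
  x_1 = (-8 - (4)·0.000 - (2)·0.000) / (10) = -0.800
  x_2 = (-6 - (2)·-0.800 - (1)·0.000) / (4) = -1.100
  x_3 = (-10 - (4)·-0.800 - (4)·-1.100) / (10) = -0.240
Iteration 2:
  x_1 = (-8 - (4)·-1.100 - (2)·-0.240) / (10) = -0.312
  x_2 = (-6 - (2)·-0.312 - (1)·-0.240) / (4) = -1.284
  x_3 = (-10 - (4)·-0.312 - (4)·-1.284) / (10) = -0.362
Residual b − A·x = (0.980, 0.122, 0.004); ∞-norm = 0.980

0.980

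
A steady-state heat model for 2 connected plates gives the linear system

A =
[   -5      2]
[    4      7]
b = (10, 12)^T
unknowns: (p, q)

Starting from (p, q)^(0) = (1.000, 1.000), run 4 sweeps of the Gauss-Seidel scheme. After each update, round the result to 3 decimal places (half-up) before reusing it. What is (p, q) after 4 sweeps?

(-1.063, 2.322)

Iteration 1:
  p = (10 - (2)·1.000) / (-5) = -1.600
  q = (12 - (4)·-1.600) / (7) = 2.629
Iteration 2:
  p = (10 - (2)·2.629) / (-5) = -0.948
  q = (12 - (4)·-0.948) / (7) = 2.256
Iteration 3:
  p = (10 - (2)·2.256) / (-5) = -1.098
  q = (12 - (4)·-1.098) / (7) = 2.342
Iteration 4:
  p = (10 - (2)·2.342) / (-5) = -1.063
  q = (12 - (4)·-1.063) / (7) = 2.322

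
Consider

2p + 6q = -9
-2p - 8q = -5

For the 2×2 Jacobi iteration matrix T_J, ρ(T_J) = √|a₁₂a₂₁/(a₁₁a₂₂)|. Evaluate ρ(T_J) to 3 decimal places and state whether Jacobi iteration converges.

a₁₂a₂₁/(a₁₁a₂₂) = (6)·(-2) / ((2)·(-8)) = 0.750000
ρ = √|0.750000| = √0.750000 = 0.866
ρ < 1, so Jacobi converges

0.866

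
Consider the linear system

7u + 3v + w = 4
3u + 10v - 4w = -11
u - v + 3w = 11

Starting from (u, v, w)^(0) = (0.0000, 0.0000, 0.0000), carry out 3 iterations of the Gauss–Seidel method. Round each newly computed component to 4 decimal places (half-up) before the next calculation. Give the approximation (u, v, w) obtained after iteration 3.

Iteration 1:
  u = (4 - (3)·0.0000 - (1)·0.0000) / (7) = 0.5714
  v = (-11 - (3)·0.5714 - (-4)·0.0000) / (10) = -1.2714
  w = (11 - (1)·0.5714 - (-1)·-1.2714) / (3) = 3.0524
Iteration 2:
  u = (4 - (3)·-1.2714 - (1)·3.0524) / (7) = 0.6803
  v = (-11 - (3)·0.6803 - (-4)·3.0524) / (10) = -0.0831
  w = (11 - (1)·0.6803 - (-1)·-0.0831) / (3) = 3.4122
Iteration 3:
  u = (4 - (3)·-0.0831 - (1)·3.4122) / (7) = 0.1196
  v = (-11 - (3)·0.1196 - (-4)·3.4122) / (10) = 0.2290
  w = (11 - (1)·0.1196 - (-1)·0.2290) / (3) = 3.7031

(0.1196, 0.2290, 3.7031)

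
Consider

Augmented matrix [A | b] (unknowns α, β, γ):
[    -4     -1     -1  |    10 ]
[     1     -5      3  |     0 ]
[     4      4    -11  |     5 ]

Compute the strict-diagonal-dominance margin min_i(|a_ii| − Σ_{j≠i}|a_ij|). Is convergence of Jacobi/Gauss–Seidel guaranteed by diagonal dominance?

1

row 1: |-4| − (1+1) = 2
row 2: |-5| − (1+3) = 1
row 3: |-11| − (4+4) = 3
minimum over rows = 1 → strictly diagonally dominant (convergence guaranteed)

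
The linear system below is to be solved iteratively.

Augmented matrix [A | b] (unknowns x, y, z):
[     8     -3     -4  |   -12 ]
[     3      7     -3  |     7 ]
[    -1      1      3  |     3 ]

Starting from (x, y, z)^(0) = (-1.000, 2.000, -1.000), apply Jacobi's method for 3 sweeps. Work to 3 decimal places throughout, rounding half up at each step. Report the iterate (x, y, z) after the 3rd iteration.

Iteration 1:
  x = (-12 - (-3)·2.000 - (-4)·-1.000) / (8) = -1.250
  y = (7 - (3)·-1.000 - (-3)·-1.000) / (7) = 1.000
  z = (3 - (-1)·-1.000 - (1)·2.000) / (3) = 0.000
Iteration 2:
  x = (-12 - (-3)·1.000 - (-4)·0.000) / (8) = -1.125
  y = (7 - (3)·-1.250 - (-3)·0.000) / (7) = 1.536
  z = (3 - (-1)·-1.250 - (1)·1.000) / (3) = 0.250
Iteration 3:
  x = (-12 - (-3)·1.536 - (-4)·0.250) / (8) = -0.799
  y = (7 - (3)·-1.125 - (-3)·0.250) / (7) = 1.589
  z = (3 - (-1)·-1.125 - (1)·1.536) / (3) = 0.113

(-0.799, 1.589, 0.113)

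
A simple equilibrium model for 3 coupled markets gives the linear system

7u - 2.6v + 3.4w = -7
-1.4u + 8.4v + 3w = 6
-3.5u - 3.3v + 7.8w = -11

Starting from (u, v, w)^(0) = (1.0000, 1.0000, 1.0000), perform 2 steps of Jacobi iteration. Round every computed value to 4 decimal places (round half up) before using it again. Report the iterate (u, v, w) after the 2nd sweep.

(-0.5439, 0.7209, -1.6887)

Iteration 1:
  u = (-7 - (-2.6)·1.0000 - (3.4)·1.0000) / (7) = -1.1143
  v = (6 - (-1.4)·1.0000 - (3)·1.0000) / (8.4) = 0.5238
  w = (-11 - (-3.5)·1.0000 - (-3.3)·1.0000) / (7.8) = -0.5385
Iteration 2:
  u = (-7 - (-2.6)·0.5238 - (3.4)·-0.5385) / (7) = -0.5439
  v = (6 - (-1.4)·-1.1143 - (3)·-0.5385) / (8.4) = 0.7209
  w = (-11 - (-3.5)·-1.1143 - (-3.3)·0.5238) / (7.8) = -1.6887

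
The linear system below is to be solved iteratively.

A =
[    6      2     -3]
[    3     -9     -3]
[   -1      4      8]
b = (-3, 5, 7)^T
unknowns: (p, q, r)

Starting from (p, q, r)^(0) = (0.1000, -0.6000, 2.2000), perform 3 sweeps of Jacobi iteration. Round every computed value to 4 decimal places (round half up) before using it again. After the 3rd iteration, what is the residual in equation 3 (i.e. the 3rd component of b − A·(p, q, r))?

Iteration 1:
  p = (-3 - (2)·-0.6000 - (-3)·2.2000) / (6) = 0.8000
  q = (5 - (3)·0.1000 - (-3)·2.2000) / (-9) = -1.2556
  r = (7 - (-1)·0.1000 - (4)·-0.6000) / (8) = 1.1875
Iteration 2:
  p = (-3 - (2)·-1.2556 - (-3)·1.1875) / (6) = 0.5123
  q = (5 - (3)·0.8000 - (-3)·1.1875) / (-9) = -0.6847
  r = (7 - (-1)·0.8000 - (4)·-1.2556) / (8) = 1.6028
Iteration 3:
  p = (-3 - (2)·-0.6847 - (-3)·1.6028) / (6) = 0.5296
  q = (5 - (3)·0.5123 - (-3)·1.6028) / (-9) = -0.9191
  r = (7 - (-1)·0.5123 - (4)·-0.6847) / (8) = 1.2814
Residual b − A·x = (-0.4952, -1.0165, 0.9548)

0.9548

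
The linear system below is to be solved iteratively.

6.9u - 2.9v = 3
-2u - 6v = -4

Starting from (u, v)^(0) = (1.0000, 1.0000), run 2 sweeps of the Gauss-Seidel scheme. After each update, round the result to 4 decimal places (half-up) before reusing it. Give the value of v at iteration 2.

Iteration 1:
  u = (3 - (-2.9)·1.0000) / (6.9) = 0.8551
  v = (-4 - (-2)·0.8551) / (-6) = 0.3816
Iteration 2:
  u = (3 - (-2.9)·0.3816) / (6.9) = 0.5952
  v = (-4 - (-2)·0.5952) / (-6) = 0.4683

0.4683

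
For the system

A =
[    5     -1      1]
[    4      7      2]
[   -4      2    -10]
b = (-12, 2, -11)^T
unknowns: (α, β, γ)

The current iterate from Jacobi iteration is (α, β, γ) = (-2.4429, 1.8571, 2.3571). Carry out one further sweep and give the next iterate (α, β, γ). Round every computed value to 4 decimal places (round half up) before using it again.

(-2.5000, 1.0082, 2.4486)

One sweep:
  α = (-12 - (-1)·1.8571 - (1)·2.3571) / (5) = -2.5000
  β = (2 - (4)·-2.4429 - (2)·2.3571) / (7) = 1.0082
  γ = (-11 - (-4)·-2.4429 - (2)·1.8571) / (-10) = 2.4486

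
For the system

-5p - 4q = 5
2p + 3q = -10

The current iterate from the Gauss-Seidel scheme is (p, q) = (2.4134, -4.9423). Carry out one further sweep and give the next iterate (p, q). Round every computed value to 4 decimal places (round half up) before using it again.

One sweep:
  p = (5 - (-4)·-4.9423) / (-5) = 2.9538
  q = (-10 - (2)·2.9538) / (3) = -5.3025

(2.9538, -5.3025)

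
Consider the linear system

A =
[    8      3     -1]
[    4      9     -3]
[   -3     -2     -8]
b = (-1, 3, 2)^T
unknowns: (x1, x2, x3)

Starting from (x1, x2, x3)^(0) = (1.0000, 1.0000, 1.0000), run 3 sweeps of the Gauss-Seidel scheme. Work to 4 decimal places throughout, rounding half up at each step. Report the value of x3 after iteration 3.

Iteration 1:
  x1 = (-1 - (3)·1.0000 - (-1)·1.0000) / (8) = -0.3750
  x2 = (3 - (4)·-0.3750 - (-3)·1.0000) / (9) = 0.8333
  x3 = (2 - (-3)·-0.3750 - (-2)·0.8333) / (-8) = -0.3177
Iteration 2:
  x1 = (-1 - (3)·0.8333 - (-1)·-0.3177) / (8) = -0.4772
  x2 = (3 - (4)·-0.4772 - (-3)·-0.3177) / (9) = 0.4395
  x3 = (2 - (-3)·-0.4772 - (-2)·0.4395) / (-8) = -0.1809
Iteration 3:
  x1 = (-1 - (3)·0.4395 - (-1)·-0.1809) / (8) = -0.3124
  x2 = (3 - (4)·-0.3124 - (-3)·-0.1809) / (9) = 0.4119
  x3 = (2 - (-3)·-0.3124 - (-2)·0.4119) / (-8) = -0.2358

-0.2358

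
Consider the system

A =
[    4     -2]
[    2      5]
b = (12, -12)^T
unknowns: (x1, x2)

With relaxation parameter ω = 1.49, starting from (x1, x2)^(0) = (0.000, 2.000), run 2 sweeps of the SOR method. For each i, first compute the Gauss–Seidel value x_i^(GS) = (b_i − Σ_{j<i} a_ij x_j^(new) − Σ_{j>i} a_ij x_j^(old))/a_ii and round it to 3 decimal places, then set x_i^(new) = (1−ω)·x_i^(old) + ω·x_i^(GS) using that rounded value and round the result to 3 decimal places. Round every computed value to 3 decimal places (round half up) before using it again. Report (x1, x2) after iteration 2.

Iteration 1:
  x1: GS value = (12 - (-2)·2.000) / (4) = 4.000;  x1 ← (1−ω)·0.000 + ω·4.000 = 5.960
  x2: GS value = (-12 - (2)·5.960) / (5) = -4.784;  x2 ← (1−ω)·2.000 + ω·-4.784 = -8.108
Iteration 2:
  x1: GS value = (12 - (-2)·-8.108) / (4) = -1.054;  x1 ← (1−ω)·5.960 + ω·-1.054 = -4.491
  x2: GS value = (-12 - (2)·-4.491) / (5) = -0.604;  x2 ← (1−ω)·-8.108 + ω·-0.604 = 3.073

(-4.491, 3.073)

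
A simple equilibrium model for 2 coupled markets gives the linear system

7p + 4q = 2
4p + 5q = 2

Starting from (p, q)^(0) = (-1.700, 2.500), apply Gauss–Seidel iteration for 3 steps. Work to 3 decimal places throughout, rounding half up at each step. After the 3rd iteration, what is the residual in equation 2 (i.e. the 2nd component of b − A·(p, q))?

Iteration 1:
  p = (2 - (4)·2.500) / (7) = -1.143
  q = (2 - (4)·-1.143) / (5) = 1.314
Iteration 2:
  p = (2 - (4)·1.314) / (7) = -0.465
  q = (2 - (4)·-0.465) / (5) = 0.772
Iteration 3:
  p = (2 - (4)·0.772) / (7) = -0.155
  q = (2 - (4)·-0.155) / (5) = 0.524
Residual b − A·x = (0.989, 0.000)

0.000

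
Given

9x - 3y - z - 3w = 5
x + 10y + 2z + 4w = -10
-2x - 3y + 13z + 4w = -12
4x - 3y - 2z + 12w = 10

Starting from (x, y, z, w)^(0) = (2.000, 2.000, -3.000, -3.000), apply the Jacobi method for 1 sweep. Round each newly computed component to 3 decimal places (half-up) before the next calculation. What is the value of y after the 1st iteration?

0.600

Iteration 1:
  x = (5 - (-3)·2.000 - (-1)·-3.000 - (-3)·-3.000) / (9) = -0.111
  y = (-10 - (1)·2.000 - (2)·-3.000 - (4)·-3.000) / (10) = 0.600
  z = (-12 - (-2)·2.000 - (-3)·2.000 - (4)·-3.000) / (13) = 0.769
  w = (10 - (4)·2.000 - (-3)·2.000 - (-2)·-3.000) / (12) = 0.167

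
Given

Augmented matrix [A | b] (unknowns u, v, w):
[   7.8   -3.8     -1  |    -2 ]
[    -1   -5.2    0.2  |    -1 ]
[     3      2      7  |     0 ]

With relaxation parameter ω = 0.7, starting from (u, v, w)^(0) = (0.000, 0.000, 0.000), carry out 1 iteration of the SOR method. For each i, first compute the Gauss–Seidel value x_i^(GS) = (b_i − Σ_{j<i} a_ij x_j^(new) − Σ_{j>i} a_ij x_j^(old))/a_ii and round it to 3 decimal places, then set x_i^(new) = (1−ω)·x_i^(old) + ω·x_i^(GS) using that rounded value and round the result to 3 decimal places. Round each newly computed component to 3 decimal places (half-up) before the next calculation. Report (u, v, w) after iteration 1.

Iteration 1:
  u: GS value = (-2 - (-3.8)·0.000 - (-1)·0.000) / (7.8) = -0.256;  u ← (1−ω)·0.000 + ω·-0.256 = -0.179
  v: GS value = (-1 - (-1)·-0.179 - (0.2)·0.000) / (-5.2) = 0.227;  v ← (1−ω)·0.000 + ω·0.227 = 0.159
  w: GS value = (0 - (3)·-0.179 - (2)·0.159) / (7) = 0.031;  w ← (1−ω)·0.000 + ω·0.031 = 0.022

(-0.179, 0.159, 0.022)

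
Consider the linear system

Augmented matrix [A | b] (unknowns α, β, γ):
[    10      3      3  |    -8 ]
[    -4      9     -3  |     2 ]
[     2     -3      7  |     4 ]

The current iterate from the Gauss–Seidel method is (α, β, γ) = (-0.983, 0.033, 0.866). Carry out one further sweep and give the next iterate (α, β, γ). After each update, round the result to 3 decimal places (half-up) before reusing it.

(-1.070, 0.035, 0.892)

One sweep:
  α = (-8 - (3)·0.033 - (3)·0.866) / (10) = -1.070
  β = (2 - (-4)·-1.070 - (-3)·0.866) / (9) = 0.035
  γ = (4 - (2)·-1.070 - (-3)·0.035) / (7) = 0.892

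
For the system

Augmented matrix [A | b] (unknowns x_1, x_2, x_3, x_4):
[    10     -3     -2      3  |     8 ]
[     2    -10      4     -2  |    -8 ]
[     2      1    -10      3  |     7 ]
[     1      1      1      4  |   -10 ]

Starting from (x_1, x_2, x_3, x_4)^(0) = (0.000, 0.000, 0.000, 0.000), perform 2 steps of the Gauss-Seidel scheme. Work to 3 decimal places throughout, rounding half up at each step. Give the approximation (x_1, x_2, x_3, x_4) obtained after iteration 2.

(1.848, 1.558, -1.023, -3.096)

Iteration 1:
  x_1 = (8 - (-3)·0.000 - (-2)·0.000 - (3)·0.000) / (10) = 0.800
  x_2 = (-8 - (2)·0.800 - (4)·0.000 - (-2)·0.000) / (-10) = 0.960
  x_3 = (7 - (2)·0.800 - (1)·0.960 - (3)·0.000) / (-10) = -0.444
  x_4 = (-10 - (1)·0.800 - (1)·0.960 - (1)·-0.444) / (4) = -2.829
Iteration 2:
  x_1 = (8 - (-3)·0.960 - (-2)·-0.444 - (3)·-2.829) / (10) = 1.848
  x_2 = (-8 - (2)·1.848 - (4)·-0.444 - (-2)·-2.829) / (-10) = 1.558
  x_3 = (7 - (2)·1.848 - (1)·1.558 - (3)·-2.829) / (-10) = -1.023
  x_4 = (-10 - (1)·1.848 - (1)·1.558 - (1)·-1.023) / (4) = -3.096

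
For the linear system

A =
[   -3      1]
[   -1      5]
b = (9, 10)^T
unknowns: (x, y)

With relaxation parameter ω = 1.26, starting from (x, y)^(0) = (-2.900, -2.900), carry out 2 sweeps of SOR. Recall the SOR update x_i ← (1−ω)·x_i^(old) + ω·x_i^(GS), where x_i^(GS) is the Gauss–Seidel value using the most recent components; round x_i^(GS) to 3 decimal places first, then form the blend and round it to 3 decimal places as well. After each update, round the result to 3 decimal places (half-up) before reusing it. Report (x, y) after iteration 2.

(-1.750, 1.506)

Iteration 1:
  x: GS value = (9 - (1)·-2.900) / (-3) = -3.967;  x ← (1−ω)·-2.900 + ω·-3.967 = -4.244
  y: GS value = (10 - (-1)·-4.244) / (5) = 1.151;  y ← (1−ω)·-2.900 + ω·1.151 = 2.204
Iteration 2:
  x: GS value = (9 - (1)·2.204) / (-3) = -2.265;  x ← (1−ω)·-4.244 + ω·-2.265 = -1.750
  y: GS value = (10 - (-1)·-1.750) / (5) = 1.650;  y ← (1−ω)·2.204 + ω·1.650 = 1.506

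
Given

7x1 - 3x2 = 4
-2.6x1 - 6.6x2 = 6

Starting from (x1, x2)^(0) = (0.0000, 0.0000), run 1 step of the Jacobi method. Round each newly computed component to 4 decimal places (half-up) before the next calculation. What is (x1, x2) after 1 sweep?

(0.5714, -0.9091)

Iteration 1:
  x1 = (4 - (-3)·0.0000) / (7) = 0.5714
  x2 = (6 - (-2.6)·0.0000) / (-6.6) = -0.9091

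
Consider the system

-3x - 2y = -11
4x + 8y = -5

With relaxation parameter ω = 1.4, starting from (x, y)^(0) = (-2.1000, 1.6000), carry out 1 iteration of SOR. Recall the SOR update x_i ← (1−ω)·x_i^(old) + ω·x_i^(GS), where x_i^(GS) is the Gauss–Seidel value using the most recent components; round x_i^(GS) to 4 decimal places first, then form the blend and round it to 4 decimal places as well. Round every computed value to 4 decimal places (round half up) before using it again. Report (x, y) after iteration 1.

(4.4800, -4.6510)

Iteration 1:
  x: GS value = (-11 - (-2)·1.6000) / (-3) = 2.6000;  x ← (1−ω)·-2.1000 + ω·2.6000 = 4.4800
  y: GS value = (-5 - (4)·4.4800) / (8) = -2.8650;  y ← (1−ω)·1.6000 + ω·-2.8650 = -4.6510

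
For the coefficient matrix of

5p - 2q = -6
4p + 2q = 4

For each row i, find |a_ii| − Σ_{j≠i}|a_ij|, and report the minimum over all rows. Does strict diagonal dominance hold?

-2

row 1: |5| − (2) = 3
row 2: |2| − (4) = -2
minimum over rows = -2 → not strictly diagonally dominant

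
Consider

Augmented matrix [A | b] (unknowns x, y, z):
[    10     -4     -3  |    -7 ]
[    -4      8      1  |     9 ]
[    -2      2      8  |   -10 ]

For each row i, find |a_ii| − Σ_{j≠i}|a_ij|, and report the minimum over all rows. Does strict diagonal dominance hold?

3

row 1: |10| − (4+3) = 3
row 2: |8| − (4+1) = 3
row 3: |8| − (2+2) = 4
minimum over rows = 3 → strictly diagonally dominant (convergence guaranteed)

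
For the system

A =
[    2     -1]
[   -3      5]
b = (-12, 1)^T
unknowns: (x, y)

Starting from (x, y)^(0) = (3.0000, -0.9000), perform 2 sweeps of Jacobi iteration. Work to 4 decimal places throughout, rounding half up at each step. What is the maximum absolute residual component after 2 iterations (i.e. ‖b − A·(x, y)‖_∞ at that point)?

Iteration 1:
  x = (-12 - (-1)·-0.9000) / (2) = -6.4500
  y = (1 - (-3)·3.0000) / (5) = 2.0000
Iteration 2:
  x = (-12 - (-1)·2.0000) / (2) = -5.0000
  y = (1 - (-3)·-6.4500) / (5) = -3.6700
Residual b − A·x = (-5.6700, 4.3500); ∞-norm = 5.6700

5.6700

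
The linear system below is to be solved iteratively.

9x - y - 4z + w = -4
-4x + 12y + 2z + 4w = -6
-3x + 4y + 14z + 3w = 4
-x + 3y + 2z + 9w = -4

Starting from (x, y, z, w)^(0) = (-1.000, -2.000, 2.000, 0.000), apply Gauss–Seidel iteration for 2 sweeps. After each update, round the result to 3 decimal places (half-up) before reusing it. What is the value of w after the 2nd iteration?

Iteration 1:
  x = (-4 - (-1)·-2.000 - (-4)·2.000 - (1)·0.000) / (9) = 0.222
  y = (-6 - (-4)·0.222 - (2)·2.000 - (4)·0.000) / (12) = -0.759
  z = (4 - (-3)·0.222 - (4)·-0.759 - (3)·0.000) / (14) = 0.550
  w = (-4 - (-1)·0.222 - (3)·-0.759 - (2)·0.550) / (9) = -0.289
Iteration 2:
  x = (-4 - (-1)·-0.759 - (-4)·0.550 - (1)·-0.289) / (9) = -0.252
  y = (-6 - (-4)·-0.252 - (2)·0.550 - (4)·-0.289) / (12) = -0.579
  z = (4 - (-3)·-0.252 - (4)·-0.579 - (3)·-0.289) / (14) = 0.459
  w = (-4 - (-1)·-0.252 - (3)·-0.579 - (2)·0.459) / (9) = -0.381

-0.381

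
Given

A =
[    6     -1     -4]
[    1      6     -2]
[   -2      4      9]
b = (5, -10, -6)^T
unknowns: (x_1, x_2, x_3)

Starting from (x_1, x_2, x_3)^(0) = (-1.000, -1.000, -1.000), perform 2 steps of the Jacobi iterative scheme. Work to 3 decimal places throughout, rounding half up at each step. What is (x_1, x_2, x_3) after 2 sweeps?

(0.232, -1.815, 0.148)

Iteration 1:
  x_1 = (5 - (-1)·-1.000 - (-4)·-1.000) / (6) = 0.000
  x_2 = (-10 - (1)·-1.000 - (-2)·-1.000) / (6) = -1.833
  x_3 = (-6 - (-2)·-1.000 - (4)·-1.000) / (9) = -0.444
Iteration 2:
  x_1 = (5 - (-1)·-1.833 - (-4)·-0.444) / (6) = 0.232
  x_2 = (-10 - (1)·0.000 - (-2)·-0.444) / (6) = -1.815
  x_3 = (-6 - (-2)·0.000 - (4)·-1.833) / (9) = 0.148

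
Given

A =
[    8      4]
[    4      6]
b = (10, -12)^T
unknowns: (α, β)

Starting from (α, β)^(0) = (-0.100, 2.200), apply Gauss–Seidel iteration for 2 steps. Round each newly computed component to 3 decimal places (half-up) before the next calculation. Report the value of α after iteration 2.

Iteration 1:
  α = (10 - (4)·2.200) / (8) = 0.150
  β = (-12 - (4)·0.150) / (6) = -2.100
Iteration 2:
  α = (10 - (4)·-2.100) / (8) = 2.300
  β = (-12 - (4)·2.300) / (6) = -3.533

2.300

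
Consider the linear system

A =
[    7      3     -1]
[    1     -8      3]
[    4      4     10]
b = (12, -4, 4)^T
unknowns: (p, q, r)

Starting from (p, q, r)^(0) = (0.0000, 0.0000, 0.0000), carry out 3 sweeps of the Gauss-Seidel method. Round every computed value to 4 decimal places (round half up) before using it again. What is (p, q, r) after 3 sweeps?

(1.4763, 0.5678, -0.4176)

Iteration 1:
  p = (12 - (3)·0.0000 - (-1)·0.0000) / (7) = 1.7143
  q = (-4 - (1)·1.7143 - (3)·0.0000) / (-8) = 0.7143
  r = (4 - (4)·1.7143 - (4)·0.7143) / (10) = -0.5714
Iteration 2:
  p = (12 - (3)·0.7143 - (-1)·-0.5714) / (7) = 1.3265
  q = (-4 - (1)·1.3265 - (3)·-0.5714) / (-8) = 0.4515
  r = (4 - (4)·1.3265 - (4)·0.4515) / (10) = -0.3112
Iteration 3:
  p = (12 - (3)·0.4515 - (-1)·-0.3112) / (7) = 1.4763
  q = (-4 - (1)·1.4763 - (3)·-0.3112) / (-8) = 0.5678
  r = (4 - (4)·1.4763 - (4)·0.5678) / (10) = -0.4176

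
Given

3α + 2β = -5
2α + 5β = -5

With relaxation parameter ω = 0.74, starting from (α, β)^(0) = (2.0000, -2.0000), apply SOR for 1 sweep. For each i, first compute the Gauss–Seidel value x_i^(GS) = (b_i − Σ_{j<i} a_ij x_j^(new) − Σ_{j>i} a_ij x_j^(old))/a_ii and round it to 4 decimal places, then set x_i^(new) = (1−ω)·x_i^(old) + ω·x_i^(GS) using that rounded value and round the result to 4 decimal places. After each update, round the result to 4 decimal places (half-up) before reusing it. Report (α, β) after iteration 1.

Iteration 1:
  α: GS value = (-5 - (2)·-2.0000) / (3) = -0.3333;  α ← (1−ω)·2.0000 + ω·-0.3333 = 0.2734
  β: GS value = (-5 - (2)·0.2734) / (5) = -1.1094;  β ← (1−ω)·-2.0000 + ω·-1.1094 = -1.3410

(0.2734, -1.3410)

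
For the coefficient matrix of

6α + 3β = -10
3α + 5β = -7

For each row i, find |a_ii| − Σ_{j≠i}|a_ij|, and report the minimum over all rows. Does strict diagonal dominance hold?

row 1: |6| − (3) = 3
row 2: |5| − (3) = 2
minimum over rows = 2 → strictly diagonally dominant (convergence guaranteed)

2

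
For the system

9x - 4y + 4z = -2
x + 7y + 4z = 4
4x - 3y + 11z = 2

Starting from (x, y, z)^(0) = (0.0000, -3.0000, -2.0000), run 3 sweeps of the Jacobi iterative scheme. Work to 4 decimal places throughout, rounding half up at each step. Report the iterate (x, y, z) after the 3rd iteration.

(-0.1607, -0.0557, 0.1637)

Iteration 1:
  x = (-2 - (-4)·-3.0000 - (4)·-2.0000) / (9) = -0.6667
  y = (4 - (1)·0.0000 - (4)·-2.0000) / (7) = 1.7143
  z = (2 - (4)·0.0000 - (-3)·-3.0000) / (11) = -0.6364
Iteration 2:
  x = (-2 - (-4)·1.7143 - (4)·-0.6364) / (9) = 0.8225
  y = (4 - (1)·-0.6667 - (4)·-0.6364) / (7) = 1.0303
  z = (2 - (4)·-0.6667 - (-3)·1.7143) / (11) = 0.8918
Iteration 3:
  x = (-2 - (-4)·1.0303 - (4)·0.8918) / (9) = -0.1607
  y = (4 - (1)·0.8225 - (4)·0.8918) / (7) = -0.0557
  z = (2 - (4)·0.8225 - (-3)·1.0303) / (11) = 0.1637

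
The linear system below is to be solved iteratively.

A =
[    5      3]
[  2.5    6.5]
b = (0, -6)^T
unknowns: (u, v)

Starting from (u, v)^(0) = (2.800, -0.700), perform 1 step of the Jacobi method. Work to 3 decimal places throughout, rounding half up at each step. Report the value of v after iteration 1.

-2.000

Iteration 1:
  u = (0 - (3)·-0.700) / (5) = 0.420
  v = (-6 - (2.5)·2.800) / (6.5) = -2.000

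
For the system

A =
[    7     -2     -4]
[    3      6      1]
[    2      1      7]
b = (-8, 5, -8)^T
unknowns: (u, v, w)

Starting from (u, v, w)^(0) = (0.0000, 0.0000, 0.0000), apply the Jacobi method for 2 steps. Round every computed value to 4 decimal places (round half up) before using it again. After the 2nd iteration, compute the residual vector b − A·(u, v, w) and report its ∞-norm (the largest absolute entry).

2.3543

Iteration 1:
  u = (-8 - (-2)·0.0000 - (-4)·0.0000) / (7) = -1.1429
  v = (5 - (3)·0.0000 - (1)·0.0000) / (6) = 0.8333
  w = (-8 - (2)·0.0000 - (1)·0.0000) / (7) = -1.1429
Iteration 2:
  u = (-8 - (-2)·0.8333 - (-4)·-1.1429) / (7) = -1.5579
  v = (5 - (3)·-1.1429 - (1)·-1.1429) / (6) = 1.5953
  w = (-8 - (2)·-1.1429 - (1)·0.8333) / (7) = -0.9354
Residual b − A·x = (2.3543, 1.0373, 0.0683); ∞-norm = 2.3543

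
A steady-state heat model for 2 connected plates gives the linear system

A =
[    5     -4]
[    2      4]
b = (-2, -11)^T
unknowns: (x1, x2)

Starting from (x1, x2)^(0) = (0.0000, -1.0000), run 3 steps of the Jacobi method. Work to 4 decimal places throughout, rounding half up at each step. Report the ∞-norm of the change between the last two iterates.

Iteration 1:
  x1 = (-2 - (-4)·-1.0000) / (5) = -1.2000
  x2 = (-11 - (2)·0.0000) / (4) = -2.7500
Iteration 2:
  x1 = (-2 - (-4)·-2.7500) / (5) = -2.6000
  x2 = (-11 - (2)·-1.2000) / (4) = -2.1500
Iteration 3:
  x1 = (-2 - (-4)·-2.1500) / (5) = -2.1200
  x2 = (-11 - (2)·-2.6000) / (4) = -1.4500
Change: (0.4800, 0.7000) → max |·| = 0.7000

0.7000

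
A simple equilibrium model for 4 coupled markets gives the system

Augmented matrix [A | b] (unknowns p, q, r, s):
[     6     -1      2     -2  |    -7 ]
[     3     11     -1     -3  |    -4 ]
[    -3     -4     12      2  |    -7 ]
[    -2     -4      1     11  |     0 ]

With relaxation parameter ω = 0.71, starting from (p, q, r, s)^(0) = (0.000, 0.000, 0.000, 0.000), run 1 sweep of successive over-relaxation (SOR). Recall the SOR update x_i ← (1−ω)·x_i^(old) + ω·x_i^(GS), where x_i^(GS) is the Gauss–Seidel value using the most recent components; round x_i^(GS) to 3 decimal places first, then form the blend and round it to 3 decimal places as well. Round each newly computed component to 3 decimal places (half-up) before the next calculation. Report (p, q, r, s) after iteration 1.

(-0.829, -0.098, -0.584, -0.094)

Iteration 1:
  p: GS value = (-7 - (-1)·0.000 - (2)·0.000 - (-2)·0.000) / (6) = -1.167;  p ← (1−ω)·0.000 + ω·-1.167 = -0.829
  q: GS value = (-4 - (3)·-0.829 - (-1)·0.000 - (-3)·0.000) / (11) = -0.138;  q ← (1−ω)·0.000 + ω·-0.138 = -0.098
  r: GS value = (-7 - (-3)·-0.829 - (-4)·-0.098 - (2)·0.000) / (12) = -0.823;  r ← (1−ω)·0.000 + ω·-0.823 = -0.584
  s: GS value = (0 - (-2)·-0.829 - (-4)·-0.098 - (1)·-0.584) / (11) = -0.133;  s ← (1−ω)·0.000 + ω·-0.133 = -0.094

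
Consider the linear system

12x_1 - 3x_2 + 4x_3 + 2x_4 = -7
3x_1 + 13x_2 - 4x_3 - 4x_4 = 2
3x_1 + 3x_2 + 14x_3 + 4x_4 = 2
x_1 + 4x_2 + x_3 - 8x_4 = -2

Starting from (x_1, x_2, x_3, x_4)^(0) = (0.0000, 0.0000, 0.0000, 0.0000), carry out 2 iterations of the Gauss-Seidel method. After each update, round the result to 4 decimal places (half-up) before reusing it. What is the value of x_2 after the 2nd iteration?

0.4712

Iteration 1:
  x_1 = (-7 - (-3)·0.0000 - (4)·0.0000 - (2)·0.0000) / (12) = -0.5833
  x_2 = (2 - (3)·-0.5833 - (-4)·0.0000 - (-4)·0.0000) / (13) = 0.2885
  x_3 = (2 - (3)·-0.5833 - (3)·0.2885 - (4)·0.0000) / (14) = 0.2060
  x_4 = (-2 - (1)·-0.5833 - (4)·0.2885 - (1)·0.2060) / (-8) = 0.3471
Iteration 2:
  x_1 = (-7 - (-3)·0.2885 - (4)·0.2060 - (2)·0.3471) / (12) = -0.6377
  x_2 = (2 - (3)·-0.6377 - (-4)·0.2060 - (-4)·0.3471) / (13) = 0.4712
  x_3 = (2 - (3)·-0.6377 - (3)·0.4712 - (4)·0.3471) / (14) = 0.0794
  x_4 = (-2 - (1)·-0.6377 - (4)·0.4712 - (1)·0.0794) / (-8) = 0.4158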